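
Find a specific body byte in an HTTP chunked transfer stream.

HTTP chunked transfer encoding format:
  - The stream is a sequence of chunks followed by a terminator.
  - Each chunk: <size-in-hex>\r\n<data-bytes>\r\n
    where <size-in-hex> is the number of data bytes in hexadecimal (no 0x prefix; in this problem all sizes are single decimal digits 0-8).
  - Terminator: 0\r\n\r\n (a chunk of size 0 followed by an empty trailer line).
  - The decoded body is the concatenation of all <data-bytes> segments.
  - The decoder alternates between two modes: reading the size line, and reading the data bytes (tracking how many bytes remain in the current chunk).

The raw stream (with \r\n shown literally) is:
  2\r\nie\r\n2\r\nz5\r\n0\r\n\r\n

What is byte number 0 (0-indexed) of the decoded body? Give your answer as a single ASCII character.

Answer: i

Derivation:
Chunk 1: stream[0..1]='2' size=0x2=2, data at stream[3..5]='ie' -> body[0..2], body so far='ie'
Chunk 2: stream[7..8]='2' size=0x2=2, data at stream[10..12]='z5' -> body[2..4], body so far='iez5'
Chunk 3: stream[14..15]='0' size=0 (terminator). Final body='iez5' (4 bytes)
Body byte 0 = 'i'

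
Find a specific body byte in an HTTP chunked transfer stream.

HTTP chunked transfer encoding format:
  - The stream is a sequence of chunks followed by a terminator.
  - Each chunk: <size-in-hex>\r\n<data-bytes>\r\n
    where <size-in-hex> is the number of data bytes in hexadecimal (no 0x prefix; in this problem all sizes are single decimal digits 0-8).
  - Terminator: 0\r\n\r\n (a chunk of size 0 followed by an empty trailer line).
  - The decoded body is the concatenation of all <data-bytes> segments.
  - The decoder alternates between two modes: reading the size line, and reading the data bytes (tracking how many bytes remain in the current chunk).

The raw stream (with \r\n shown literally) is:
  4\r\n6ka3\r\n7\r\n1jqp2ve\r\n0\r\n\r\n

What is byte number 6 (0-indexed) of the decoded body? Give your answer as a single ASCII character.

Chunk 1: stream[0..1]='4' size=0x4=4, data at stream[3..7]='6ka3' -> body[0..4], body so far='6ka3'
Chunk 2: stream[9..10]='7' size=0x7=7, data at stream[12..19]='1jqp2ve' -> body[4..11], body so far='6ka31jqp2ve'
Chunk 3: stream[21..22]='0' size=0 (terminator). Final body='6ka31jqp2ve' (11 bytes)
Body byte 6 = 'q'

Answer: q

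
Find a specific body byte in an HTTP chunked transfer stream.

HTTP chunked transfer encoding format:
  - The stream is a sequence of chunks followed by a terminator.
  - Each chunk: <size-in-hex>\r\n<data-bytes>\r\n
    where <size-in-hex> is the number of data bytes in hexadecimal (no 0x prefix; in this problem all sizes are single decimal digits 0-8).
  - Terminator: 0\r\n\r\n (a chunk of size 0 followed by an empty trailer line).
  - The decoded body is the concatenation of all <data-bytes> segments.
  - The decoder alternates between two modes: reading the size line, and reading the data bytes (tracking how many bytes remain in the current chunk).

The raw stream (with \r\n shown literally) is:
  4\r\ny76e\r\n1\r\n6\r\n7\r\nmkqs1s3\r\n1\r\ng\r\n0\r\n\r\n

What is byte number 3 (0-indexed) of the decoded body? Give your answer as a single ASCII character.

Chunk 1: stream[0..1]='4' size=0x4=4, data at stream[3..7]='y76e' -> body[0..4], body so far='y76e'
Chunk 2: stream[9..10]='1' size=0x1=1, data at stream[12..13]='6' -> body[4..5], body so far='y76e6'
Chunk 3: stream[15..16]='7' size=0x7=7, data at stream[18..25]='mkqs1s3' -> body[5..12], body so far='y76e6mkqs1s3'
Chunk 4: stream[27..28]='1' size=0x1=1, data at stream[30..31]='g' -> body[12..13], body so far='y76e6mkqs1s3g'
Chunk 5: stream[33..34]='0' size=0 (terminator). Final body='y76e6mkqs1s3g' (13 bytes)
Body byte 3 = 'e'

Answer: e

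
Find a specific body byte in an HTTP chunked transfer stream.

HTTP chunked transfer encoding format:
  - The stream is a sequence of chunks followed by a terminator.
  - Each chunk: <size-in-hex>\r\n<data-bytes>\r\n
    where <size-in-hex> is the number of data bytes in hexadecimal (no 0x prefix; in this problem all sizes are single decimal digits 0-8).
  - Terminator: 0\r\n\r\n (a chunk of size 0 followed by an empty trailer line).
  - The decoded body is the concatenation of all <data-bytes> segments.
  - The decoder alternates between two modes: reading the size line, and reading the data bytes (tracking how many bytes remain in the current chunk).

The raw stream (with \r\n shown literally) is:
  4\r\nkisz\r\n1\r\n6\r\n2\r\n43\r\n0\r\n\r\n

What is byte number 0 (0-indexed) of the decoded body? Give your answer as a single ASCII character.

Chunk 1: stream[0..1]='4' size=0x4=4, data at stream[3..7]='kisz' -> body[0..4], body so far='kisz'
Chunk 2: stream[9..10]='1' size=0x1=1, data at stream[12..13]='6' -> body[4..5], body so far='kisz6'
Chunk 3: stream[15..16]='2' size=0x2=2, data at stream[18..20]='43' -> body[5..7], body so far='kisz643'
Chunk 4: stream[22..23]='0' size=0 (terminator). Final body='kisz643' (7 bytes)
Body byte 0 = 'k'

Answer: k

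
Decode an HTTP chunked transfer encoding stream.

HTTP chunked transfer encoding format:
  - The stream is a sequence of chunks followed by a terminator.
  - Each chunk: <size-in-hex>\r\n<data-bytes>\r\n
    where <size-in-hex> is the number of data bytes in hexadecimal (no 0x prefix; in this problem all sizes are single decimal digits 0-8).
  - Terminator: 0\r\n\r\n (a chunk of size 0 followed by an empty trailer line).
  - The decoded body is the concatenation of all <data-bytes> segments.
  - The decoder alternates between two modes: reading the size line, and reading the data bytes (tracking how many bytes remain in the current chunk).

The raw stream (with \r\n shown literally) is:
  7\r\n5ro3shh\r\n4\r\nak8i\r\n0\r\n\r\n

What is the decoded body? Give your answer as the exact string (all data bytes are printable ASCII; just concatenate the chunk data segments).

Answer: 5ro3shhak8i

Derivation:
Chunk 1: stream[0..1]='7' size=0x7=7, data at stream[3..10]='5ro3shh' -> body[0..7], body so far='5ro3shh'
Chunk 2: stream[12..13]='4' size=0x4=4, data at stream[15..19]='ak8i' -> body[7..11], body so far='5ro3shhak8i'
Chunk 3: stream[21..22]='0' size=0 (terminator). Final body='5ro3shhak8i' (11 bytes)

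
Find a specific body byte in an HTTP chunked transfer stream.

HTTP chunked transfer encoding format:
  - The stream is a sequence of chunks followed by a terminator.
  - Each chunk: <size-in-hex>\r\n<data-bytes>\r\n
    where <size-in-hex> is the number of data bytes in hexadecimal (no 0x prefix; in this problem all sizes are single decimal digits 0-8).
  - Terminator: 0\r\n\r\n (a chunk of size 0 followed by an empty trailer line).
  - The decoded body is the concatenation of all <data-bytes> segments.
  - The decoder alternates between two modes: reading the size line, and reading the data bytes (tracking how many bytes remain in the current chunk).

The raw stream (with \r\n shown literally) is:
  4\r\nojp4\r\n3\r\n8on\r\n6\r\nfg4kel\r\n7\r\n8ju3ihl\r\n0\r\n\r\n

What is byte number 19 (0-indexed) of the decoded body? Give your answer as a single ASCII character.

Chunk 1: stream[0..1]='4' size=0x4=4, data at stream[3..7]='ojp4' -> body[0..4], body so far='ojp4'
Chunk 2: stream[9..10]='3' size=0x3=3, data at stream[12..15]='8on' -> body[4..7], body so far='ojp48on'
Chunk 3: stream[17..18]='6' size=0x6=6, data at stream[20..26]='fg4kel' -> body[7..13], body so far='ojp48onfg4kel'
Chunk 4: stream[28..29]='7' size=0x7=7, data at stream[31..38]='8ju3ihl' -> body[13..20], body so far='ojp48onfg4kel8ju3ihl'
Chunk 5: stream[40..41]='0' size=0 (terminator). Final body='ojp48onfg4kel8ju3ihl' (20 bytes)
Body byte 19 = 'l'

Answer: l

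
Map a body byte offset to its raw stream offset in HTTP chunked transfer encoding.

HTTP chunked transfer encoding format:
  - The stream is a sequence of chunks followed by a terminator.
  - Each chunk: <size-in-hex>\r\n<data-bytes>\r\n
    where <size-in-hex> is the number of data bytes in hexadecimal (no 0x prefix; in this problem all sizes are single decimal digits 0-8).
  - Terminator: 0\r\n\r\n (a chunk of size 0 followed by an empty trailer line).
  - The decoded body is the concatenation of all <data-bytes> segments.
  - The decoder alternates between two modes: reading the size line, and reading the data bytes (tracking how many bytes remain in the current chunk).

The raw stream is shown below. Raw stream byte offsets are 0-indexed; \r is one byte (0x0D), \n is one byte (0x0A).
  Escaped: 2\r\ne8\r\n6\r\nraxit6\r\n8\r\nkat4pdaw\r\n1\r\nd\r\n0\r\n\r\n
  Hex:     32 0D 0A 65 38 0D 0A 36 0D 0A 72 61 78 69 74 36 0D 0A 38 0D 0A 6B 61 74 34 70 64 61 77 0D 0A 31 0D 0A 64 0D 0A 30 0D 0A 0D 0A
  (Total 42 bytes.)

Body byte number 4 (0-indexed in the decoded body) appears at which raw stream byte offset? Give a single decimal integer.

Chunk 1: stream[0..1]='2' size=0x2=2, data at stream[3..5]='e8' -> body[0..2], body so far='e8'
Chunk 2: stream[7..8]='6' size=0x6=6, data at stream[10..16]='raxit6' -> body[2..8], body so far='e8raxit6'
Chunk 3: stream[18..19]='8' size=0x8=8, data at stream[21..29]='kat4pdaw' -> body[8..16], body so far='e8raxit6kat4pdaw'
Chunk 4: stream[31..32]='1' size=0x1=1, data at stream[34..35]='d' -> body[16..17], body so far='e8raxit6kat4pdawd'
Chunk 5: stream[37..38]='0' size=0 (terminator). Final body='e8raxit6kat4pdawd' (17 bytes)
Body byte 4 at stream offset 12

Answer: 12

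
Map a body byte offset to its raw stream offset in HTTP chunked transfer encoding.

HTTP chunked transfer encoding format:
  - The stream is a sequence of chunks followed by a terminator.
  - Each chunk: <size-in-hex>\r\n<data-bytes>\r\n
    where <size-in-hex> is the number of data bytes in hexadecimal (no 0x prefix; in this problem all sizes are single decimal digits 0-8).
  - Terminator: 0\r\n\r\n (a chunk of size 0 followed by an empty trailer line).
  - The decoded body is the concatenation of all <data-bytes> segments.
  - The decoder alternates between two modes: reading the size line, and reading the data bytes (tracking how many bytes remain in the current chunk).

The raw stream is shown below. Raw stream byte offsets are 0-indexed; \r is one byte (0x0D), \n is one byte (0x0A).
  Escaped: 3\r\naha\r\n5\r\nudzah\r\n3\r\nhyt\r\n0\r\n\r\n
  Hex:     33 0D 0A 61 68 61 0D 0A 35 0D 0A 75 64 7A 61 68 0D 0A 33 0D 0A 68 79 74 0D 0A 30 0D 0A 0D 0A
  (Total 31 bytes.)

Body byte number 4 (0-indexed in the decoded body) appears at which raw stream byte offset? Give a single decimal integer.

Answer: 12

Derivation:
Chunk 1: stream[0..1]='3' size=0x3=3, data at stream[3..6]='aha' -> body[0..3], body so far='aha'
Chunk 2: stream[8..9]='5' size=0x5=5, data at stream[11..16]='udzah' -> body[3..8], body so far='ahaudzah'
Chunk 3: stream[18..19]='3' size=0x3=3, data at stream[21..24]='hyt' -> body[8..11], body so far='ahaudzahhyt'
Chunk 4: stream[26..27]='0' size=0 (terminator). Final body='ahaudzahhyt' (11 bytes)
Body byte 4 at stream offset 12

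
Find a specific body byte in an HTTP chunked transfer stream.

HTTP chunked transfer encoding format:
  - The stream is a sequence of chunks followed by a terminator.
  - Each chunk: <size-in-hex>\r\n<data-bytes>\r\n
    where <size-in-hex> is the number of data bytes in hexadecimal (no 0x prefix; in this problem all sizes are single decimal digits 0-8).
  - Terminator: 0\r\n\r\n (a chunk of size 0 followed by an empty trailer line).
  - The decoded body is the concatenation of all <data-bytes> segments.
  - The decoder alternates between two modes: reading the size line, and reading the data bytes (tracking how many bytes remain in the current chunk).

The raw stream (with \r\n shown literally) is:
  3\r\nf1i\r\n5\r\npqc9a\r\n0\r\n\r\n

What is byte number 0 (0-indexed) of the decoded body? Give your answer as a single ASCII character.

Answer: f

Derivation:
Chunk 1: stream[0..1]='3' size=0x3=3, data at stream[3..6]='f1i' -> body[0..3], body so far='f1i'
Chunk 2: stream[8..9]='5' size=0x5=5, data at stream[11..16]='pqc9a' -> body[3..8], body so far='f1ipqc9a'
Chunk 3: stream[18..19]='0' size=0 (terminator). Final body='f1ipqc9a' (8 bytes)
Body byte 0 = 'f'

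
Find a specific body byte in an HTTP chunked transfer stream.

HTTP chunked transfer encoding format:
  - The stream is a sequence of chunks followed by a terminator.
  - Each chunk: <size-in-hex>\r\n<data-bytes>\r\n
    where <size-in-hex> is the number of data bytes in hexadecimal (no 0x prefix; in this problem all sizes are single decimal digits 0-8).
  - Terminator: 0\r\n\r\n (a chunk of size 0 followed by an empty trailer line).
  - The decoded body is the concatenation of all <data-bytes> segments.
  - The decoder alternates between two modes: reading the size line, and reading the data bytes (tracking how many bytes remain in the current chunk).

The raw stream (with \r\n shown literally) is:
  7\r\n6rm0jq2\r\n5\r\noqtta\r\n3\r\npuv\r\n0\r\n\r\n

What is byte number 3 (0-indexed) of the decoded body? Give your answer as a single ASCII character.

Answer: 0

Derivation:
Chunk 1: stream[0..1]='7' size=0x7=7, data at stream[3..10]='6rm0jq2' -> body[0..7], body so far='6rm0jq2'
Chunk 2: stream[12..13]='5' size=0x5=5, data at stream[15..20]='oqtta' -> body[7..12], body so far='6rm0jq2oqtta'
Chunk 3: stream[22..23]='3' size=0x3=3, data at stream[25..28]='puv' -> body[12..15], body so far='6rm0jq2oqttapuv'
Chunk 4: stream[30..31]='0' size=0 (terminator). Final body='6rm0jq2oqttapuv' (15 bytes)
Body byte 3 = '0'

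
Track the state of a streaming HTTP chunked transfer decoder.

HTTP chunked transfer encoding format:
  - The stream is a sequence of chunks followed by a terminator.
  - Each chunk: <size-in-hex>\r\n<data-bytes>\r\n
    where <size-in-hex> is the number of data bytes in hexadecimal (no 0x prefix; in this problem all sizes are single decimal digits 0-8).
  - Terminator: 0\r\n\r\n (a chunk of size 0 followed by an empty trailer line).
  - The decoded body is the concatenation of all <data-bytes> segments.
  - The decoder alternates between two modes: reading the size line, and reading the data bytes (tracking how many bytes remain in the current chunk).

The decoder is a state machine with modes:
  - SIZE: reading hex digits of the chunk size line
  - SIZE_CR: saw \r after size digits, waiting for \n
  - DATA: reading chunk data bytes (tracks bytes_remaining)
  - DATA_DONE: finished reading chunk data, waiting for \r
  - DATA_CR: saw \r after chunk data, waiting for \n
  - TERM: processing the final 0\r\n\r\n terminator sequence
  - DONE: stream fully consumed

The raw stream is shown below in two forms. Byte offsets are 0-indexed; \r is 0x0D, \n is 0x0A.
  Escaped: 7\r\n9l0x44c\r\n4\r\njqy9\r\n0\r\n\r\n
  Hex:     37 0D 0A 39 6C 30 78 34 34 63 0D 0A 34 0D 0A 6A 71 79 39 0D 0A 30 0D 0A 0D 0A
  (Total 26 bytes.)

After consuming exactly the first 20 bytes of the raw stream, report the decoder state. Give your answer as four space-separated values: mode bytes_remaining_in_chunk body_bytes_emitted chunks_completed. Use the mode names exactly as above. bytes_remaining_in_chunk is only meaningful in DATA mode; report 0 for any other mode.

Answer: DATA_CR 0 11 1

Derivation:
Byte 0 = '7': mode=SIZE remaining=0 emitted=0 chunks_done=0
Byte 1 = 0x0D: mode=SIZE_CR remaining=0 emitted=0 chunks_done=0
Byte 2 = 0x0A: mode=DATA remaining=7 emitted=0 chunks_done=0
Byte 3 = '9': mode=DATA remaining=6 emitted=1 chunks_done=0
Byte 4 = 'l': mode=DATA remaining=5 emitted=2 chunks_done=0
Byte 5 = '0': mode=DATA remaining=4 emitted=3 chunks_done=0
Byte 6 = 'x': mode=DATA remaining=3 emitted=4 chunks_done=0
Byte 7 = '4': mode=DATA remaining=2 emitted=5 chunks_done=0
Byte 8 = '4': mode=DATA remaining=1 emitted=6 chunks_done=0
Byte 9 = 'c': mode=DATA_DONE remaining=0 emitted=7 chunks_done=0
Byte 10 = 0x0D: mode=DATA_CR remaining=0 emitted=7 chunks_done=0
Byte 11 = 0x0A: mode=SIZE remaining=0 emitted=7 chunks_done=1
Byte 12 = '4': mode=SIZE remaining=0 emitted=7 chunks_done=1
Byte 13 = 0x0D: mode=SIZE_CR remaining=0 emitted=7 chunks_done=1
Byte 14 = 0x0A: mode=DATA remaining=4 emitted=7 chunks_done=1
Byte 15 = 'j': mode=DATA remaining=3 emitted=8 chunks_done=1
Byte 16 = 'q': mode=DATA remaining=2 emitted=9 chunks_done=1
Byte 17 = 'y': mode=DATA remaining=1 emitted=10 chunks_done=1
Byte 18 = '9': mode=DATA_DONE remaining=0 emitted=11 chunks_done=1
Byte 19 = 0x0D: mode=DATA_CR remaining=0 emitted=11 chunks_done=1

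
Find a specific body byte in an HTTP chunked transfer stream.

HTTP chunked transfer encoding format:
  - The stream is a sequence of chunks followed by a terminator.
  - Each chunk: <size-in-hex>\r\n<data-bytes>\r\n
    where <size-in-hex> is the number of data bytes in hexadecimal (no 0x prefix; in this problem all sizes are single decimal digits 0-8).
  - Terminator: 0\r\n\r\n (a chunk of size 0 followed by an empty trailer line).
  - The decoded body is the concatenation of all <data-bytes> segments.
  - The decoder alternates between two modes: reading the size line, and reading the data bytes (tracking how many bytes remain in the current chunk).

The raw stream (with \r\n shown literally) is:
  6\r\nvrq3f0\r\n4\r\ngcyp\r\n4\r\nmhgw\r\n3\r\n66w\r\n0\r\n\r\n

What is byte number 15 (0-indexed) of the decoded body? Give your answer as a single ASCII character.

Answer: 6

Derivation:
Chunk 1: stream[0..1]='6' size=0x6=6, data at stream[3..9]='vrq3f0' -> body[0..6], body so far='vrq3f0'
Chunk 2: stream[11..12]='4' size=0x4=4, data at stream[14..18]='gcyp' -> body[6..10], body so far='vrq3f0gcyp'
Chunk 3: stream[20..21]='4' size=0x4=4, data at stream[23..27]='mhgw' -> body[10..14], body so far='vrq3f0gcypmhgw'
Chunk 4: stream[29..30]='3' size=0x3=3, data at stream[32..35]='66w' -> body[14..17], body so far='vrq3f0gcypmhgw66w'
Chunk 5: stream[37..38]='0' size=0 (terminator). Final body='vrq3f0gcypmhgw66w' (17 bytes)
Body byte 15 = '6'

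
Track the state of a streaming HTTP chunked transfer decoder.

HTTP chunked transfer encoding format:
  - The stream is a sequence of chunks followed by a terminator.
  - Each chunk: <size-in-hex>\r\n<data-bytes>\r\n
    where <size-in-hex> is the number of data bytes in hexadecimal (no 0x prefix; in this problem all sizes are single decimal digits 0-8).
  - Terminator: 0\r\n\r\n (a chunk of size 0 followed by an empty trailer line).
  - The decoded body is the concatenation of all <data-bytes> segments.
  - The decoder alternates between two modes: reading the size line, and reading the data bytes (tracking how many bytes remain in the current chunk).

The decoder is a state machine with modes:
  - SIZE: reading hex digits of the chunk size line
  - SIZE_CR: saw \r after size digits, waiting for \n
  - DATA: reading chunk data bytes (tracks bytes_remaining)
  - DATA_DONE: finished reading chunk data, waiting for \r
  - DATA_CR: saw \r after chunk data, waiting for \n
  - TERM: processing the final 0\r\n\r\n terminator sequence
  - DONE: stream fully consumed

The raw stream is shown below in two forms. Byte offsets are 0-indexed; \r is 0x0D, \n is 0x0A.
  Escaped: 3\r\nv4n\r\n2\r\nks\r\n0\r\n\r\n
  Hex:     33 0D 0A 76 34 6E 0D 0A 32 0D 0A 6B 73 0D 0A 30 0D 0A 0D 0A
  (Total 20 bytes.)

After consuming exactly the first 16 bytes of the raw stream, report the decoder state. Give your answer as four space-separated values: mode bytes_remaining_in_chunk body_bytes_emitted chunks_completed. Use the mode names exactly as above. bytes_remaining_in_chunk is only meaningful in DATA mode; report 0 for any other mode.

Answer: SIZE 0 5 2

Derivation:
Byte 0 = '3': mode=SIZE remaining=0 emitted=0 chunks_done=0
Byte 1 = 0x0D: mode=SIZE_CR remaining=0 emitted=0 chunks_done=0
Byte 2 = 0x0A: mode=DATA remaining=3 emitted=0 chunks_done=0
Byte 3 = 'v': mode=DATA remaining=2 emitted=1 chunks_done=0
Byte 4 = '4': mode=DATA remaining=1 emitted=2 chunks_done=0
Byte 5 = 'n': mode=DATA_DONE remaining=0 emitted=3 chunks_done=0
Byte 6 = 0x0D: mode=DATA_CR remaining=0 emitted=3 chunks_done=0
Byte 7 = 0x0A: mode=SIZE remaining=0 emitted=3 chunks_done=1
Byte 8 = '2': mode=SIZE remaining=0 emitted=3 chunks_done=1
Byte 9 = 0x0D: mode=SIZE_CR remaining=0 emitted=3 chunks_done=1
Byte 10 = 0x0A: mode=DATA remaining=2 emitted=3 chunks_done=1
Byte 11 = 'k': mode=DATA remaining=1 emitted=4 chunks_done=1
Byte 12 = 's': mode=DATA_DONE remaining=0 emitted=5 chunks_done=1
Byte 13 = 0x0D: mode=DATA_CR remaining=0 emitted=5 chunks_done=1
Byte 14 = 0x0A: mode=SIZE remaining=0 emitted=5 chunks_done=2
Byte 15 = '0': mode=SIZE remaining=0 emitted=5 chunks_done=2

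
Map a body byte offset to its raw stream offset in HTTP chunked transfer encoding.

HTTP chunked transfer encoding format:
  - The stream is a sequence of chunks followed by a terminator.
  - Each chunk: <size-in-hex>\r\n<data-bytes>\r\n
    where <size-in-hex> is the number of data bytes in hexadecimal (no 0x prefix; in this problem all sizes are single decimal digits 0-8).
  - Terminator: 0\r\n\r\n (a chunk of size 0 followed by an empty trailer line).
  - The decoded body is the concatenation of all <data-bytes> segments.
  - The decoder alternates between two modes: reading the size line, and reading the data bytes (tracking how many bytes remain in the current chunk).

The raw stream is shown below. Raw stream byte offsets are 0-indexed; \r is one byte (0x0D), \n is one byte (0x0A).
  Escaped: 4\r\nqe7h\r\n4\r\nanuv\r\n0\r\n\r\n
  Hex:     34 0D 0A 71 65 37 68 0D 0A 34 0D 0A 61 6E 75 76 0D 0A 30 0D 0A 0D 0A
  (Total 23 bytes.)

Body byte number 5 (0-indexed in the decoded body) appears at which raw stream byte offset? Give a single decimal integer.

Chunk 1: stream[0..1]='4' size=0x4=4, data at stream[3..7]='qe7h' -> body[0..4], body so far='qe7h'
Chunk 2: stream[9..10]='4' size=0x4=4, data at stream[12..16]='anuv' -> body[4..8], body so far='qe7hanuv'
Chunk 3: stream[18..19]='0' size=0 (terminator). Final body='qe7hanuv' (8 bytes)
Body byte 5 at stream offset 13

Answer: 13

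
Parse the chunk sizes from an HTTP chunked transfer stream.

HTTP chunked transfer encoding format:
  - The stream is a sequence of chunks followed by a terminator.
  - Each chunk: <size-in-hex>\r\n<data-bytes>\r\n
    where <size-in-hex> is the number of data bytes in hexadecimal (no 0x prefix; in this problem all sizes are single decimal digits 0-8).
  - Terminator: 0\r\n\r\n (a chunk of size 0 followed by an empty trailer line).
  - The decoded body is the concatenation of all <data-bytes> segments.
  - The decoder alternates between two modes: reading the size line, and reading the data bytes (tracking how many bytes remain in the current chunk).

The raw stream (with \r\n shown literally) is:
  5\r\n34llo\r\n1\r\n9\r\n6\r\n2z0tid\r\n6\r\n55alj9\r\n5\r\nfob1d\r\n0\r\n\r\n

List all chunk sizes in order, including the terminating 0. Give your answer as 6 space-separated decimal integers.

Chunk 1: stream[0..1]='5' size=0x5=5, data at stream[3..8]='34llo' -> body[0..5], body so far='34llo'
Chunk 2: stream[10..11]='1' size=0x1=1, data at stream[13..14]='9' -> body[5..6], body so far='34llo9'
Chunk 3: stream[16..17]='6' size=0x6=6, data at stream[19..25]='2z0tid' -> body[6..12], body so far='34llo92z0tid'
Chunk 4: stream[27..28]='6' size=0x6=6, data at stream[30..36]='55alj9' -> body[12..18], body so far='34llo92z0tid55alj9'
Chunk 5: stream[38..39]='5' size=0x5=5, data at stream[41..46]='fob1d' -> body[18..23], body so far='34llo92z0tid55alj9fob1d'
Chunk 6: stream[48..49]='0' size=0 (terminator). Final body='34llo92z0tid55alj9fob1d' (23 bytes)

Answer: 5 1 6 6 5 0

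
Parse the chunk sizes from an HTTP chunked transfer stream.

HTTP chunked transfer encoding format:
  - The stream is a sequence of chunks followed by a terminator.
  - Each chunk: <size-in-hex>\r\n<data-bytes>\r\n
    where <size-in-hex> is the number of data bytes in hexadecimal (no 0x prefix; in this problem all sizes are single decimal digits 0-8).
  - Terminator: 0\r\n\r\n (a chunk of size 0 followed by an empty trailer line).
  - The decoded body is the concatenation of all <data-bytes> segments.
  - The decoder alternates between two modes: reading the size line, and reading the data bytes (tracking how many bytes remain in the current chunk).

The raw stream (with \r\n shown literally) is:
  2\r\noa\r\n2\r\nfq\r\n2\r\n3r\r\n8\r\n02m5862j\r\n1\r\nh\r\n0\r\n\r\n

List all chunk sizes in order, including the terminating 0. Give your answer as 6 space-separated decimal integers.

Answer: 2 2 2 8 1 0

Derivation:
Chunk 1: stream[0..1]='2' size=0x2=2, data at stream[3..5]='oa' -> body[0..2], body so far='oa'
Chunk 2: stream[7..8]='2' size=0x2=2, data at stream[10..12]='fq' -> body[2..4], body so far='oafq'
Chunk 3: stream[14..15]='2' size=0x2=2, data at stream[17..19]='3r' -> body[4..6], body so far='oafq3r'
Chunk 4: stream[21..22]='8' size=0x8=8, data at stream[24..32]='02m5862j' -> body[6..14], body so far='oafq3r02m5862j'
Chunk 5: stream[34..35]='1' size=0x1=1, data at stream[37..38]='h' -> body[14..15], body so far='oafq3r02m5862jh'
Chunk 6: stream[40..41]='0' size=0 (terminator). Final body='oafq3r02m5862jh' (15 bytes)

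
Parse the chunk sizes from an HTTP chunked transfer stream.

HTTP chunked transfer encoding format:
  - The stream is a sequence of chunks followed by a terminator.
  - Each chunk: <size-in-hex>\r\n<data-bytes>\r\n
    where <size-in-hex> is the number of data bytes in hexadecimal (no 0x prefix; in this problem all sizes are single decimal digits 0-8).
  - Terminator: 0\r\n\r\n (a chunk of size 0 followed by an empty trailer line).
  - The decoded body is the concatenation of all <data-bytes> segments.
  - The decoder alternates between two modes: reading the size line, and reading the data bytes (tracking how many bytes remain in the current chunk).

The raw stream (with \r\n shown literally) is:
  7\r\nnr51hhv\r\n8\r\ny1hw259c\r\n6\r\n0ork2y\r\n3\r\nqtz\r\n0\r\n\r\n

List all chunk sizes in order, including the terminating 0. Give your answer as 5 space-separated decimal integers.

Answer: 7 8 6 3 0

Derivation:
Chunk 1: stream[0..1]='7' size=0x7=7, data at stream[3..10]='nr51hhv' -> body[0..7], body so far='nr51hhv'
Chunk 2: stream[12..13]='8' size=0x8=8, data at stream[15..23]='y1hw259c' -> body[7..15], body so far='nr51hhvy1hw259c'
Chunk 3: stream[25..26]='6' size=0x6=6, data at stream[28..34]='0ork2y' -> body[15..21], body so far='nr51hhvy1hw259c0ork2y'
Chunk 4: stream[36..37]='3' size=0x3=3, data at stream[39..42]='qtz' -> body[21..24], body so far='nr51hhvy1hw259c0ork2yqtz'
Chunk 5: stream[44..45]='0' size=0 (terminator). Final body='nr51hhvy1hw259c0ork2yqtz' (24 bytes)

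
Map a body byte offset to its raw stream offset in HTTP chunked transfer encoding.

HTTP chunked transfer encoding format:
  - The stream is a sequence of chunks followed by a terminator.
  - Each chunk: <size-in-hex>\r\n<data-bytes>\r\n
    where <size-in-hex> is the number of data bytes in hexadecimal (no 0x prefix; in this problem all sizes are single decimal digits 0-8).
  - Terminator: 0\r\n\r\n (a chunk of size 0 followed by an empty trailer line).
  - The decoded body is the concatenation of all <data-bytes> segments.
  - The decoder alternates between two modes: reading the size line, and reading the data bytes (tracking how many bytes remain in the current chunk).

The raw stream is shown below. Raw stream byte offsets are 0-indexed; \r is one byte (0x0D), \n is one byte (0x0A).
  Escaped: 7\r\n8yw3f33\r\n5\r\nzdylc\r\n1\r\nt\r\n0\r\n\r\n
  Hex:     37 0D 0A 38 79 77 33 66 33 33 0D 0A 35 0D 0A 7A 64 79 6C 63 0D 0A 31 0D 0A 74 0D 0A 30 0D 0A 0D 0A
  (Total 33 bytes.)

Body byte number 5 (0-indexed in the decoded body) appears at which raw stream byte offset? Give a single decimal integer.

Chunk 1: stream[0..1]='7' size=0x7=7, data at stream[3..10]='8yw3f33' -> body[0..7], body so far='8yw3f33'
Chunk 2: stream[12..13]='5' size=0x5=5, data at stream[15..20]='zdylc' -> body[7..12], body so far='8yw3f33zdylc'
Chunk 3: stream[22..23]='1' size=0x1=1, data at stream[25..26]='t' -> body[12..13], body so far='8yw3f33zdylct'
Chunk 4: stream[28..29]='0' size=0 (terminator). Final body='8yw3f33zdylct' (13 bytes)
Body byte 5 at stream offset 8

Answer: 8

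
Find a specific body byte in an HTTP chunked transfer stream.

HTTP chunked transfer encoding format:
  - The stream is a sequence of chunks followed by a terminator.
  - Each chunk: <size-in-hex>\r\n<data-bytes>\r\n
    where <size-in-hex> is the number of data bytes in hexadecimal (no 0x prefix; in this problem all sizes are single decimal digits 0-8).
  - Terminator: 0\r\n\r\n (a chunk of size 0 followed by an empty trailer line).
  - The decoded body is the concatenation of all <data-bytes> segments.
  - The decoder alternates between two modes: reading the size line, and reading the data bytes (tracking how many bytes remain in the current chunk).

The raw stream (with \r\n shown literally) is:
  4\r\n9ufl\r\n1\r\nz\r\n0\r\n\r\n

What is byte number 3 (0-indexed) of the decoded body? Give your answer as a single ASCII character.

Chunk 1: stream[0..1]='4' size=0x4=4, data at stream[3..7]='9ufl' -> body[0..4], body so far='9ufl'
Chunk 2: stream[9..10]='1' size=0x1=1, data at stream[12..13]='z' -> body[4..5], body so far='9uflz'
Chunk 3: stream[15..16]='0' size=0 (terminator). Final body='9uflz' (5 bytes)
Body byte 3 = 'l'

Answer: l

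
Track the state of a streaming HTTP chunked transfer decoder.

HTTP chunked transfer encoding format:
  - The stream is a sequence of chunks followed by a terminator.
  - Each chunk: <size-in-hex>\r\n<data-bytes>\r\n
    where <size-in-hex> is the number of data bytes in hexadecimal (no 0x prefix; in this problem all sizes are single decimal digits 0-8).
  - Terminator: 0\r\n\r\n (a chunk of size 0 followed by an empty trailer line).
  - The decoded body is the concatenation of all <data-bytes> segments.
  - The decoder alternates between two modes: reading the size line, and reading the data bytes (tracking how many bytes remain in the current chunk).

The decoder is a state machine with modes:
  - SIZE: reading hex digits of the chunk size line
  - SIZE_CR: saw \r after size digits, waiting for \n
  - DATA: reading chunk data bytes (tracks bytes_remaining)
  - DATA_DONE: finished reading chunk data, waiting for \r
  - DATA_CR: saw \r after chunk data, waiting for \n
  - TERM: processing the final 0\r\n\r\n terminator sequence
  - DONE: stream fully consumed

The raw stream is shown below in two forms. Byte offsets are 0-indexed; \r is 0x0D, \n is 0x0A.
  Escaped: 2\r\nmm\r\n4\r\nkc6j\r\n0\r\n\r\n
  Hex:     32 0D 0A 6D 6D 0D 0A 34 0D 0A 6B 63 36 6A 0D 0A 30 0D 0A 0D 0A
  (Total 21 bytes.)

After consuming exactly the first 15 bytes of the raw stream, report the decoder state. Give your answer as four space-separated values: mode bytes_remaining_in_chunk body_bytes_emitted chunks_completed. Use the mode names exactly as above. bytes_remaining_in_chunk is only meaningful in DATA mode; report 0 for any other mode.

Answer: DATA_CR 0 6 1

Derivation:
Byte 0 = '2': mode=SIZE remaining=0 emitted=0 chunks_done=0
Byte 1 = 0x0D: mode=SIZE_CR remaining=0 emitted=0 chunks_done=0
Byte 2 = 0x0A: mode=DATA remaining=2 emitted=0 chunks_done=0
Byte 3 = 'm': mode=DATA remaining=1 emitted=1 chunks_done=0
Byte 4 = 'm': mode=DATA_DONE remaining=0 emitted=2 chunks_done=0
Byte 5 = 0x0D: mode=DATA_CR remaining=0 emitted=2 chunks_done=0
Byte 6 = 0x0A: mode=SIZE remaining=0 emitted=2 chunks_done=1
Byte 7 = '4': mode=SIZE remaining=0 emitted=2 chunks_done=1
Byte 8 = 0x0D: mode=SIZE_CR remaining=0 emitted=2 chunks_done=1
Byte 9 = 0x0A: mode=DATA remaining=4 emitted=2 chunks_done=1
Byte 10 = 'k': mode=DATA remaining=3 emitted=3 chunks_done=1
Byte 11 = 'c': mode=DATA remaining=2 emitted=4 chunks_done=1
Byte 12 = '6': mode=DATA remaining=1 emitted=5 chunks_done=1
Byte 13 = 'j': mode=DATA_DONE remaining=0 emitted=6 chunks_done=1
Byte 14 = 0x0D: mode=DATA_CR remaining=0 emitted=6 chunks_done=1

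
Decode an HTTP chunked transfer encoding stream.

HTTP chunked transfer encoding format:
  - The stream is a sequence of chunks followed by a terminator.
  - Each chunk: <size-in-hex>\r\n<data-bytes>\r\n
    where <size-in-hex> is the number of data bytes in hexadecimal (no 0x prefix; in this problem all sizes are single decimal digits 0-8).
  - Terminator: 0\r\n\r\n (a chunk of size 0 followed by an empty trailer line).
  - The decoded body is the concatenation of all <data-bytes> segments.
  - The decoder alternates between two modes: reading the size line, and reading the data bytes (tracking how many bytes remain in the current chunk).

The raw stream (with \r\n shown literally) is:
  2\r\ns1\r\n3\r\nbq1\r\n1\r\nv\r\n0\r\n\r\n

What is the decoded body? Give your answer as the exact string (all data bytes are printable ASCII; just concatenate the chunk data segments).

Chunk 1: stream[0..1]='2' size=0x2=2, data at stream[3..5]='s1' -> body[0..2], body so far='s1'
Chunk 2: stream[7..8]='3' size=0x3=3, data at stream[10..13]='bq1' -> body[2..5], body so far='s1bq1'
Chunk 3: stream[15..16]='1' size=0x1=1, data at stream[18..19]='v' -> body[5..6], body so far='s1bq1v'
Chunk 4: stream[21..22]='0' size=0 (terminator). Final body='s1bq1v' (6 bytes)

Answer: s1bq1v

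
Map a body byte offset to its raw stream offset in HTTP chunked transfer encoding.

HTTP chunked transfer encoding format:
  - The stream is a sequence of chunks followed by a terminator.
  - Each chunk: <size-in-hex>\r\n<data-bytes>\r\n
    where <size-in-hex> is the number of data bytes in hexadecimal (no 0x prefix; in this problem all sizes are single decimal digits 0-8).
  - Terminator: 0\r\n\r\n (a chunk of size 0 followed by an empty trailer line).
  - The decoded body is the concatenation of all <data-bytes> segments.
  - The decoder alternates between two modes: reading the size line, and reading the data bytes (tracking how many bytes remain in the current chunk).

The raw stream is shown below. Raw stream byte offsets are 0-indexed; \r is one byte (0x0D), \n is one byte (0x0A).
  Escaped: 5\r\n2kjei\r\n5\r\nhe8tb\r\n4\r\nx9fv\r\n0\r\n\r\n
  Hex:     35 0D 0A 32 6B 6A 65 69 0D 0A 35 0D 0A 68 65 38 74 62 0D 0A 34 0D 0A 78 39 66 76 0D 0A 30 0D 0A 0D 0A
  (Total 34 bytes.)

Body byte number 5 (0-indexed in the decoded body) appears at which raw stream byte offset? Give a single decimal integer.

Chunk 1: stream[0..1]='5' size=0x5=5, data at stream[3..8]='2kjei' -> body[0..5], body so far='2kjei'
Chunk 2: stream[10..11]='5' size=0x5=5, data at stream[13..18]='he8tb' -> body[5..10], body so far='2kjeihe8tb'
Chunk 3: stream[20..21]='4' size=0x4=4, data at stream[23..27]='x9fv' -> body[10..14], body so far='2kjeihe8tbx9fv'
Chunk 4: stream[29..30]='0' size=0 (terminator). Final body='2kjeihe8tbx9fv' (14 bytes)
Body byte 5 at stream offset 13

Answer: 13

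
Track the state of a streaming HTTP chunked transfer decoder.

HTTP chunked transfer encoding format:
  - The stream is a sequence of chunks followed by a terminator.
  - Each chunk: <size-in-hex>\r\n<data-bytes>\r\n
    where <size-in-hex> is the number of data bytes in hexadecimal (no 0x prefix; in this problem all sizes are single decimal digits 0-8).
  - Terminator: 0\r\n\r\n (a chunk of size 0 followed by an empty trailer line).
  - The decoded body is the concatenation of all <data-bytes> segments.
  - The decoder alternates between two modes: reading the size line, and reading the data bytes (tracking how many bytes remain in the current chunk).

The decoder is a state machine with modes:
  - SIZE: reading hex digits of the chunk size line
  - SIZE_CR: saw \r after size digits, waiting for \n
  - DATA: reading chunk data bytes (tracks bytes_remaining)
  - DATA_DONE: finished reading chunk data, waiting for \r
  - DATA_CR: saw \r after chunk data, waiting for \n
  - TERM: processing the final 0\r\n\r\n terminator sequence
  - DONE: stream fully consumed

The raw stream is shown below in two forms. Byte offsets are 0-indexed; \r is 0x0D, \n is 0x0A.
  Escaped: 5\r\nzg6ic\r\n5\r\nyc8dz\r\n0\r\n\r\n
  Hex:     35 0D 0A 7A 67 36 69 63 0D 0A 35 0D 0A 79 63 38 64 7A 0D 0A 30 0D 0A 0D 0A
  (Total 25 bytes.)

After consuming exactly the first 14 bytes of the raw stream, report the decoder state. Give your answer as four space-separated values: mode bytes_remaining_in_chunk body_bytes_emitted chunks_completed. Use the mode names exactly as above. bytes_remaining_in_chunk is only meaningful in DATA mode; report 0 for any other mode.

Answer: DATA 4 6 1

Derivation:
Byte 0 = '5': mode=SIZE remaining=0 emitted=0 chunks_done=0
Byte 1 = 0x0D: mode=SIZE_CR remaining=0 emitted=0 chunks_done=0
Byte 2 = 0x0A: mode=DATA remaining=5 emitted=0 chunks_done=0
Byte 3 = 'z': mode=DATA remaining=4 emitted=1 chunks_done=0
Byte 4 = 'g': mode=DATA remaining=3 emitted=2 chunks_done=0
Byte 5 = '6': mode=DATA remaining=2 emitted=3 chunks_done=0
Byte 6 = 'i': mode=DATA remaining=1 emitted=4 chunks_done=0
Byte 7 = 'c': mode=DATA_DONE remaining=0 emitted=5 chunks_done=0
Byte 8 = 0x0D: mode=DATA_CR remaining=0 emitted=5 chunks_done=0
Byte 9 = 0x0A: mode=SIZE remaining=0 emitted=5 chunks_done=1
Byte 10 = '5': mode=SIZE remaining=0 emitted=5 chunks_done=1
Byte 11 = 0x0D: mode=SIZE_CR remaining=0 emitted=5 chunks_done=1
Byte 12 = 0x0A: mode=DATA remaining=5 emitted=5 chunks_done=1
Byte 13 = 'y': mode=DATA remaining=4 emitted=6 chunks_done=1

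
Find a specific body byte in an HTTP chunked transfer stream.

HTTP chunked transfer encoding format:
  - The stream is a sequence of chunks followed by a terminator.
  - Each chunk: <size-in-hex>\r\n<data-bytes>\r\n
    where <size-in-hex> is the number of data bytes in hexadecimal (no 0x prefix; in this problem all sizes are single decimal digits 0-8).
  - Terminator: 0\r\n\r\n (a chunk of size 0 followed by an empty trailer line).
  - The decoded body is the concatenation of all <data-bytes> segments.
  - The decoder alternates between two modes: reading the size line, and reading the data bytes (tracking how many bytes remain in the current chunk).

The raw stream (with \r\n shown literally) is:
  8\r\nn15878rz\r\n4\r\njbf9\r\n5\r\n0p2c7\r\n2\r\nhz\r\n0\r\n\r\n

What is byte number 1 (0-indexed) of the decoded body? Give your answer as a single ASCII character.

Answer: 1

Derivation:
Chunk 1: stream[0..1]='8' size=0x8=8, data at stream[3..11]='n15878rz' -> body[0..8], body so far='n15878rz'
Chunk 2: stream[13..14]='4' size=0x4=4, data at stream[16..20]='jbf9' -> body[8..12], body so far='n15878rzjbf9'
Chunk 3: stream[22..23]='5' size=0x5=5, data at stream[25..30]='0p2c7' -> body[12..17], body so far='n15878rzjbf90p2c7'
Chunk 4: stream[32..33]='2' size=0x2=2, data at stream[35..37]='hz' -> body[17..19], body so far='n15878rzjbf90p2c7hz'
Chunk 5: stream[39..40]='0' size=0 (terminator). Final body='n15878rzjbf90p2c7hz' (19 bytes)
Body byte 1 = '1'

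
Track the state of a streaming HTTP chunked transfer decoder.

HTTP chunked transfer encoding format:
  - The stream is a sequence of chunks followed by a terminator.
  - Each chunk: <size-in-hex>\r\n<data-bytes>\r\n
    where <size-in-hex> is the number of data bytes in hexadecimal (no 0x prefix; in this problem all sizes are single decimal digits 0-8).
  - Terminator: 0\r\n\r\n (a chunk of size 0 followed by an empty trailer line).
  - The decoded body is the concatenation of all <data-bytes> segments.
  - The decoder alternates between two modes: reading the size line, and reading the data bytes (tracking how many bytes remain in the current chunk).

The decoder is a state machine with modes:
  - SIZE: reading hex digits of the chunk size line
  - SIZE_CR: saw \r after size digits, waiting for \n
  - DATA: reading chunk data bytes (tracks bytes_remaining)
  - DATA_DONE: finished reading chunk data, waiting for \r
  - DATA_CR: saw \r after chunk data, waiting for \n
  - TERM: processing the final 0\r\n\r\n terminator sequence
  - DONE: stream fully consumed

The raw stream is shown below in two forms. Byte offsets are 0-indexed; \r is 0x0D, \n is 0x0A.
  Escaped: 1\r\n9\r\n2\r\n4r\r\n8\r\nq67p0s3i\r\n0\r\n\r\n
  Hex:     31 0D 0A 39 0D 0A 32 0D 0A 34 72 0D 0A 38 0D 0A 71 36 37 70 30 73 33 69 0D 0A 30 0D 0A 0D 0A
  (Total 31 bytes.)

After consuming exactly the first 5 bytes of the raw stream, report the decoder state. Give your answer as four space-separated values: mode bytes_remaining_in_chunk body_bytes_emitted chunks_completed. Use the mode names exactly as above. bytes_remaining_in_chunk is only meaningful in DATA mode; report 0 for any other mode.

Answer: DATA_CR 0 1 0

Derivation:
Byte 0 = '1': mode=SIZE remaining=0 emitted=0 chunks_done=0
Byte 1 = 0x0D: mode=SIZE_CR remaining=0 emitted=0 chunks_done=0
Byte 2 = 0x0A: mode=DATA remaining=1 emitted=0 chunks_done=0
Byte 3 = '9': mode=DATA_DONE remaining=0 emitted=1 chunks_done=0
Byte 4 = 0x0D: mode=DATA_CR remaining=0 emitted=1 chunks_done=0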